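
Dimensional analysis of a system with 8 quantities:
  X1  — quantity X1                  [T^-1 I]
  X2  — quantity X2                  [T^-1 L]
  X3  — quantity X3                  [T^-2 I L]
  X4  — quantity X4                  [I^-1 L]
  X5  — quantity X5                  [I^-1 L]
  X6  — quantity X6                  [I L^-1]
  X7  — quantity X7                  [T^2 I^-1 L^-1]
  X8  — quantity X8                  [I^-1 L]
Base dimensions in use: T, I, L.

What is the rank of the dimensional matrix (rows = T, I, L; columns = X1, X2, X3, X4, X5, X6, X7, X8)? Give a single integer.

2

Exponent matrix [T,I,L] × [X1,X2,X3,X4,X5,X6,X7,X8]:
  T: [-1 -1 -2  0  0  0  2  0]
  I: [ 1  0  1 -1 -1  1 -1 -1]
  L: [ 0  1  1  1  1 -1 -1  1]
Echelon form has 2 nonzero rows (pivots: X1,X2)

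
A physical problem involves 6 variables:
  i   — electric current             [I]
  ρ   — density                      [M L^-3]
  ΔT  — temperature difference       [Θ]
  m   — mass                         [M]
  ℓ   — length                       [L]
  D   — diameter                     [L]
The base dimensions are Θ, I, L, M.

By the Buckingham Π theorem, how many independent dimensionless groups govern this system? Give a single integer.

2

Dimensional matrix (Θ×I×L×M by i×ρ×ΔT×m×ℓ×D):
  Θ: [ 0  0  1  0  0  0]
  I: [ 1  0  0  0  0  0]
  L: [ 0 -3  0  0  1  1]
  M: [ 0  1  0  1  0  0]
Row reduction gives pivot columns i,ρ,ΔT,m; rank = 4
Π count = n − r = 6 − 4 = 2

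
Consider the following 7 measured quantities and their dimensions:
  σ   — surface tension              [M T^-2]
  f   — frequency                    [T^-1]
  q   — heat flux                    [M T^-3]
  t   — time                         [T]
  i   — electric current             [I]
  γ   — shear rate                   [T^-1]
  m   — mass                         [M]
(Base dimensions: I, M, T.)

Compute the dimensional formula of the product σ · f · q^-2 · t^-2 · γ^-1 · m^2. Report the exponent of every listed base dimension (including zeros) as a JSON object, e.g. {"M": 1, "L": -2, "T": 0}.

Exponent matrix [I,M,T] × [σ,f,q,t,i,γ,m]:
  I: [ 0  0  0  0  1  0  0]
  M: [ 1  0  1  0  0  0  1]
  T: [-2 -1 -3  1  0 -1  0]
  [I]: (1)·0+(1)·0+(-2)·0+(-2)·0+(-1)·0+(2)·0 = 0
  [M]: (1)·1+(1)·0+(-2)·1+(-2)·0+(-1)·0+(2)·1 = 1
  [T]: (1)·-2+(1)·-1+(-2)·-3+(-2)·1+(-1)·-1+(2)·0 = 2
⇒ M T^2

{"I": 0, "M": 1, "T": 2}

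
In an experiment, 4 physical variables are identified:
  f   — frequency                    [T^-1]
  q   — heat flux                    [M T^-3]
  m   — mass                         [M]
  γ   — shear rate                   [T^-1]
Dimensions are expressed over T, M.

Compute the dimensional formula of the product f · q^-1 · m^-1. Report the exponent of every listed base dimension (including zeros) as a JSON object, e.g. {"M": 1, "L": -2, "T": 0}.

Dimensional matrix (T×M by f×q×m×γ):
  T: [-1 -3  0 -1]
  M: [ 0  1  1  0]
  [T]: (1)·-1+(-1)·-3+(-1)·0 = 2
  [M]: (1)·0+(-1)·1+(-1)·1 = -2
⇒ T^2 M^-2

{"T": 2, "M": -2}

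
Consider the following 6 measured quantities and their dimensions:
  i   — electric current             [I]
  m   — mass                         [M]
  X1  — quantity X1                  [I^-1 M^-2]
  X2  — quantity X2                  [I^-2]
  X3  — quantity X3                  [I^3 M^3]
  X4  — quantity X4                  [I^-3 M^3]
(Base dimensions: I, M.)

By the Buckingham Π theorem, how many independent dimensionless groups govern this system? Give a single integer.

4

Dimensional matrix (I×M by i×m×X1×X2×X3×X4):
  I: [ 1  0 -1 -2  3 -3]
  M: [ 0  1 -2  0  3  3]
Row reduction gives pivot columns i,m; rank = 2
Π count = n − r = 6 − 2 = 4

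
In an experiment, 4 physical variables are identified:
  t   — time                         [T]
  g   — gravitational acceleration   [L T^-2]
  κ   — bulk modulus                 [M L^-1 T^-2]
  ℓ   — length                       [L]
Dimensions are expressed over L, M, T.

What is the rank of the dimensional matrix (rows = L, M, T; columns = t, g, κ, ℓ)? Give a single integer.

3

Write exponents as rows L,M,T / cols t,g,κ,ℓ:
  L: [ 0  1 -1  1]
  M: [ 0  0  1  0]
  T: [ 1 -2 -2  0]
Echelon form has 3 nonzero rows (pivots: t,g,κ)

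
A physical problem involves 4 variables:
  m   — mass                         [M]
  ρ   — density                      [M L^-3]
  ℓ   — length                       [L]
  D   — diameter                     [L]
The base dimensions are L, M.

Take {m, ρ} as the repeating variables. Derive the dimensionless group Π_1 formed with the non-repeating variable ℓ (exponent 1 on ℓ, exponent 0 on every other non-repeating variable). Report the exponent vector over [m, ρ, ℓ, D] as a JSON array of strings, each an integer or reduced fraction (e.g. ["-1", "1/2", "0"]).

["-1/3", "1/3", "1", "0"]

Dimensional matrix (L×M by m×ρ×ℓ×D):
  L: [ 0 -3  1  1]
  M: [ 1  1  0  0]
Echelon form has 2 nonzero rows (pivots: m,ρ)
Pivot set = {m,ρ}, free = {ℓ,D}
RREF:
  r0: [   1    0  1/3  1/3]
  r1: [   0    1 -1/3 -1/3]
Fix exponent of ℓ at 1, D at 0; solve each RREF row for its pivot's exponent:
  r0: exp(m) + (1/3)·1 = 0 ⇒ exp(m) = -1/3
  r1: exp(ρ) + (-1/3)·1 = 0 ⇒ exp(ρ) = 1/3
Π_1 = m^(-1/3) · ρ^(1/3) · ℓ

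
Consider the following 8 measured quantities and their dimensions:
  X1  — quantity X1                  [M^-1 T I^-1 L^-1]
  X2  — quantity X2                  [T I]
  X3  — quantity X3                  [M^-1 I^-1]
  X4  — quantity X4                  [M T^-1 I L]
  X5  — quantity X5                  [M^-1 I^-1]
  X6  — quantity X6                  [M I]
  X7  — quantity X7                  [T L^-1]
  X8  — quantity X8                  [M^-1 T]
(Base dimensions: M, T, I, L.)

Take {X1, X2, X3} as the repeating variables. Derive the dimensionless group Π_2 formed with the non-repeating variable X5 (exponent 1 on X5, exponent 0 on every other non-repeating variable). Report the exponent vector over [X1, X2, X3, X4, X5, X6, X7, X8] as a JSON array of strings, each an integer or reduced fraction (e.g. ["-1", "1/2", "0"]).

Exponent matrix [M,T,I,L] × [X1,X2,X3,X4,X5,X6,X7,X8]:
  M: [-1  0 -1  1 -1  1  0 -1]
  T: [ 1  1  0 -1  0  0  1  1]
  I: [-1  1 -1  1 -1  1  0  0]
  L: [-1  0  0  1  0  0 -1  0]
Row reduction gives pivot columns X1,X2,X3; rank = 3
Repeat: X1,X2,X3; free: X4,X5,X6,X7,X8
RREF:
  r0: [   1    0    0   -1    0    0    1    0]
  r1: [   0    1    0    0    0    0    0    1]
  r2: [   0    0    1    0    1   -1   -1    1]
  r3: [   0    0    0    0    0    0    0    0]
Fix exponent of X5 at 1, X4 at 0, X6 at 0, X7 at 0, X8 at 0; solve each RREF row for its pivot's exponent:
  r0: exp(X1) + (0)·1 = 0 ⇒ exp(X1) = 0
  r1: exp(X2) + (0)·1 = 0 ⇒ exp(X2) = 0
  r2: exp(X3) + (1)·1 = 0 ⇒ exp(X3) = -1
Π_2 = X3^-1 · X5

["0", "0", "-1", "0", "1", "0", "0", "0"]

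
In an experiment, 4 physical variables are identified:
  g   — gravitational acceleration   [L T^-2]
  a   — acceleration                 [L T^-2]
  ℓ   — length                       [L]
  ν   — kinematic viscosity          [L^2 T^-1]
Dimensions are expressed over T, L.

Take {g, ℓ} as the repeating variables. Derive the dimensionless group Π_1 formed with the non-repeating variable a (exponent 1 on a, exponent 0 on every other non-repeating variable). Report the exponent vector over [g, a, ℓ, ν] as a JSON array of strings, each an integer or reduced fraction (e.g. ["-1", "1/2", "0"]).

["-1", "1", "0", "0"]

Dimensional matrix (T×L by g×a×ℓ×ν):
  T: [-2 -2  0 -1]
  L: [ 1  1  1  2]
Echelon form has 2 nonzero rows (pivots: g,ℓ)
Repeat: g,ℓ; free: a,ν
RREF:
  r0: [   1    1    0  1/2]
  r1: [   0    0    1  3/2]
Fix exponent of a at 1, ν at 0; solve each RREF row for its pivot's exponent:
  r0: exp(g) + (1)·1 = 0 ⇒ exp(g) = -1
  r1: exp(ℓ) + (0)·1 = 0 ⇒ exp(ℓ) = 0
Π_1 = g^-1 · a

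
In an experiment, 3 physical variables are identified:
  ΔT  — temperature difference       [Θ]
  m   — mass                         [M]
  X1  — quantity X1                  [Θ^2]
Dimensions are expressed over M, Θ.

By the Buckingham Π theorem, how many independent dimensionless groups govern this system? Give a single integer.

1

Exponent matrix [M,Θ] × [ΔT,m,X1]:
  M: [ 0  1  0]
  Θ: [ 1  0  2]
Echelon form has 2 nonzero rows (pivots: ΔT,m)
Π count = n − r = 3 − 2 = 1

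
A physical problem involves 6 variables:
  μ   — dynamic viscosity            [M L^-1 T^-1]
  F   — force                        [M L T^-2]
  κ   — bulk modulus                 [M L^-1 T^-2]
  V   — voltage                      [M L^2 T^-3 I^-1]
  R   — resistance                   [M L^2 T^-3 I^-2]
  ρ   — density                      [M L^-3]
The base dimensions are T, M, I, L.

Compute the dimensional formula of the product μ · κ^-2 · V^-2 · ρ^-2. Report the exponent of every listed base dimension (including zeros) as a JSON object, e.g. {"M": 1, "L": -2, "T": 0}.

{"T": 9, "M": -5, "I": 2, "L": 3}

Exponent matrix [T,M,I,L] × [μ,F,κ,V,R,ρ]:
  T: [-1 -2 -2 -3 -3  0]
  M: [ 1  1  1  1  1  1]
  I: [ 0  0  0 -1 -2  0]
  L: [-1  1 -1  2  2 -3]
  [T]: (1)·-1+(-2)·-2+(-2)·-3+(-2)·0 = 9
  [M]: (1)·1+(-2)·1+(-2)·1+(-2)·1 = -5
  [I]: (1)·0+(-2)·0+(-2)·-1+(-2)·0 = 2
  [L]: (1)·-1+(-2)·-1+(-2)·2+(-2)·-3 = 3
⇒ T^9 M^-5 I^2 L^3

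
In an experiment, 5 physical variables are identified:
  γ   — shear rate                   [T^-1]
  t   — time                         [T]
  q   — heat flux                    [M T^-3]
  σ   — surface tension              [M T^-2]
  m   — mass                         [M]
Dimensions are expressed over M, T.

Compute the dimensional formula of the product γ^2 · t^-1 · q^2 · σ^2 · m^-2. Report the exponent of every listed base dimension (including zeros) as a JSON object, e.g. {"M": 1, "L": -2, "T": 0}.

Exponent matrix [M,T] × [γ,t,q,σ,m]:
  M: [ 0  0  1  1  1]
  T: [-1  1 -3 -2  0]
  [M]: (2)·0+(-1)·0+(2)·1+(2)·1+(-2)·1 = 2
  [T]: (2)·-1+(-1)·1+(2)·-3+(2)·-2+(-2)·0 = -13
⇒ M^2 T^-13

{"M": 2, "T": -13}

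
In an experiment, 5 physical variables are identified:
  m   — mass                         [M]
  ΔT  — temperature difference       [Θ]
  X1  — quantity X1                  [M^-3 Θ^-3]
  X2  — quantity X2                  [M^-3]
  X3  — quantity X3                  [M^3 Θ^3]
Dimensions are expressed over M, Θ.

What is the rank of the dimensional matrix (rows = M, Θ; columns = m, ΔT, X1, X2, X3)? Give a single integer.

2

Dimensional matrix (M×Θ by m×ΔT×X1×X2×X3):
  M: [ 1  0 -3 -3  3]
  Θ: [ 0  1 -3  0  3]
Row reduction gives pivot columns m,ΔT; rank = 2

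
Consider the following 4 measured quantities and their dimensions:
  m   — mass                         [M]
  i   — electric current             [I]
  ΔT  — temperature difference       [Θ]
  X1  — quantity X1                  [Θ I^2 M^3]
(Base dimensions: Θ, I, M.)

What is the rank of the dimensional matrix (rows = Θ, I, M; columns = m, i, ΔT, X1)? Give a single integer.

3

Write exponents as rows Θ,I,M / cols m,i,ΔT,X1:
  Θ: [ 0  0  1  1]
  I: [ 0  1  0  2]
  M: [ 1  0  0  3]
RREF → pivots at {m,i,ΔT} ⇒ r = 3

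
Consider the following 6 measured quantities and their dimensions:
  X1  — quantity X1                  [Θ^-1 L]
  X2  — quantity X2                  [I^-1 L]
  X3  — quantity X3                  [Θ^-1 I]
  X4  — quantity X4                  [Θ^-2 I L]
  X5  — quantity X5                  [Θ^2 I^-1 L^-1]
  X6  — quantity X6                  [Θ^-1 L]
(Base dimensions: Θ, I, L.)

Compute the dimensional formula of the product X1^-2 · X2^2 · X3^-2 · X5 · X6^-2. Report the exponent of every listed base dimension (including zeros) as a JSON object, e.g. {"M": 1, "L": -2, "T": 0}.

{"Θ": 8, "I": -5, "L": -3}

Dimensional matrix (Θ×I×L by X1×X2×X3×X4×X5×X6):
  Θ: [-1  0 -1 -2  2 -1]
  I: [ 0 -1  1  1 -1  0]
  L: [ 1  1  0  1 -1  1]
  [Θ]: (-2)·-1+(2)·0+(-2)·-1+(1)·2+(-2)·-1 = 8
  [I]: (-2)·0+(2)·-1+(-2)·1+(1)·-1+(-2)·0 = -5
  [L]: (-2)·1+(2)·1+(-2)·0+(1)·-1+(-2)·1 = -3
⇒ Θ^8 I^-5 L^-3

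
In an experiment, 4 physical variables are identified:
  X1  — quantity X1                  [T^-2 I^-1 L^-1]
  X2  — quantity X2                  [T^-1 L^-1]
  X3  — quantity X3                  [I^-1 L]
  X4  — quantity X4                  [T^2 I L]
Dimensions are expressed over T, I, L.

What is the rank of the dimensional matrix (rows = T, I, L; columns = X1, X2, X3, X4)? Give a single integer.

2

Dimensional matrix (T×I×L by X1×X2×X3×X4):
  T: [-2 -1  0  2]
  I: [-1  0 -1  1]
  L: [-1 -1  1  1]
Echelon form has 2 nonzero rows (pivots: X1,X2)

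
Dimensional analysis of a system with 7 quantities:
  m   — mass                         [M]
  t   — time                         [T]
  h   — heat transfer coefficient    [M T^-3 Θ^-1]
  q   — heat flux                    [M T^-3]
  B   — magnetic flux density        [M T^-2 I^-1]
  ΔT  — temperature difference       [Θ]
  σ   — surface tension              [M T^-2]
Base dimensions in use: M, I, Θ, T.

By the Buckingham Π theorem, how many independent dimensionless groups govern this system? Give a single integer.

Dimensional matrix (M×I×Θ×T by m×t×h×q×B×ΔT×σ):
  M: [ 1  0  1  1  1  0  1]
  I: [ 0  0  0  0 -1  0  0]
  Θ: [ 0  0 -1  0  0  1  0]
  T: [ 0  1 -3 -3 -2  0 -2]
Echelon form has 4 nonzero rows (pivots: m,t,h,B)
7 vars − rank 4 = 3 Π groups

3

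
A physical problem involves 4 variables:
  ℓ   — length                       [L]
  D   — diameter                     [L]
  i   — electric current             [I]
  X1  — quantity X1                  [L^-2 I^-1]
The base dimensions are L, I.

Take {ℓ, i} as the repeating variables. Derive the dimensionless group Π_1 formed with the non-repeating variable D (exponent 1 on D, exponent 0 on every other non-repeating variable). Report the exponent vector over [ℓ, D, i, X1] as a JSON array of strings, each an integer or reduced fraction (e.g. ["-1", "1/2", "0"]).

Dimensional matrix (L×I by ℓ×D×i×X1):
  L: [ 1  1  0 -2]
  I: [ 0  0  1 -1]
RREF → pivots at {ℓ,i} ⇒ r = 2
Pivot set = {ℓ,i}, free = {D,X1}
RREF:
  r0: [   1    1    0   -2]
  r1: [   0    0    1   -1]
Fix exponent of D at 1, X1 at 0; solve each RREF row for its pivot's exponent:
  r0: exp(ℓ) + (1)·1 = 0 ⇒ exp(ℓ) = -1
  r1: exp(i) + (0)·1 = 0 ⇒ exp(i) = 0
Π_1 = ℓ^-1 · D

["-1", "1", "0", "0"]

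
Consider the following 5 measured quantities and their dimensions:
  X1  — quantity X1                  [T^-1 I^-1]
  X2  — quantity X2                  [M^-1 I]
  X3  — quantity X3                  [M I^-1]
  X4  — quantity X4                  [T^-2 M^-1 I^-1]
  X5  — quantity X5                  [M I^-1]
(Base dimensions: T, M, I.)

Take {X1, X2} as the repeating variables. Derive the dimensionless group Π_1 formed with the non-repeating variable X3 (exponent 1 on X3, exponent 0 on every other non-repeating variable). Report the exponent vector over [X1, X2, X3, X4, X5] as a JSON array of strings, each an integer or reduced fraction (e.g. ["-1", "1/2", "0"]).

["0", "1", "1", "0", "0"]

Write exponents as rows T,M,I / cols X1,X2,X3,X4,X5:
  T: [-1  0  0 -2  0]
  M: [ 0 -1  1 -1  1]
  I: [-1  1 -1 -1 -1]
RREF → pivots at {X1,X2} ⇒ r = 2
Pivot set = {X1,X2}, free = {X3,X4,X5}
RREF:
  r0: [   1    0    0    2    0]
  r1: [   0    1   -1    1   -1]
  r2: [   0    0    0    0    0]
Fix exponent of X3 at 1, X4 at 0, X5 at 0; solve each RREF row for its pivot's exponent:
  r0: exp(X1) + (0)·1 = 0 ⇒ exp(X1) = 0
  r1: exp(X2) + (-1)·1 = 0 ⇒ exp(X2) = 1
Π_1 = X2 · X3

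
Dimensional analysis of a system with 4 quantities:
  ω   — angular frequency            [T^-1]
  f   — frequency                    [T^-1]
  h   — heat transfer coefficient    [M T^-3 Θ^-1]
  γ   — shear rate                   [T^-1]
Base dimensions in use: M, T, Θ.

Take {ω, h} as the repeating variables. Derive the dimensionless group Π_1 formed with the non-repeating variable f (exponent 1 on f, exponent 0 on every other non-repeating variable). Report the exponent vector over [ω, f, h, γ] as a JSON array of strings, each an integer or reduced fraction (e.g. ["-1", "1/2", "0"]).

["-1", "1", "0", "0"]

Exponent matrix [M,T,Θ] × [ω,f,h,γ]:
  M: [ 0  0  1  0]
  T: [-1 -1 -3 -1]
  Θ: [ 0  0 -1  0]
Echelon form has 2 nonzero rows (pivots: ω,h)
Repeat: ω,h; free: f,γ
RREF:
  r0: [   1    1    0    1]
  r1: [   0    0    1    0]
  r2: [   0    0    0    0]
Fix exponent of f at 1, γ at 0; solve each RREF row for its pivot's exponent:
  r0: exp(ω) + (1)·1 = 0 ⇒ exp(ω) = -1
  r1: exp(h) + (0)·1 = 0 ⇒ exp(h) = 0
Π_1 = ω^-1 · f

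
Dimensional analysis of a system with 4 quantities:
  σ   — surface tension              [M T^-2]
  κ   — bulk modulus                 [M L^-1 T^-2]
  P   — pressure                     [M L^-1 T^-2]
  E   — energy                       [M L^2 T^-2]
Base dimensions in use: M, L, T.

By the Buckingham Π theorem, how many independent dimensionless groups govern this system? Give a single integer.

2

Exponent matrix [M,L,T] × [σ,κ,P,E]:
  M: [ 1  1  1  1]
  L: [ 0 -1 -1  2]
  T: [-2 -2 -2 -2]
RREF → pivots at {σ,κ} ⇒ r = 2
n=4, r=2 ⇒ 2 dimensionless groups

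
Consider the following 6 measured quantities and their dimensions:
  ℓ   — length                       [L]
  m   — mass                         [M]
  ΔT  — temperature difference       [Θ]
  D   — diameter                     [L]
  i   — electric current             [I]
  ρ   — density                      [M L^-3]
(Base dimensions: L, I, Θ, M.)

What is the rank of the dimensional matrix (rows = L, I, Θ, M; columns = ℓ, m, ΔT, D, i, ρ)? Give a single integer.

Dimensional matrix (L×I×Θ×M by ℓ×m×ΔT×D×i×ρ):
  L: [ 1  0  0  1  0 -3]
  I: [ 0  0  0  0  1  0]
  Θ: [ 0  0  1  0  0  0]
  M: [ 0  1  0  0  0  1]
Row reduction gives pivot columns ℓ,m,ΔT,i; rank = 4

4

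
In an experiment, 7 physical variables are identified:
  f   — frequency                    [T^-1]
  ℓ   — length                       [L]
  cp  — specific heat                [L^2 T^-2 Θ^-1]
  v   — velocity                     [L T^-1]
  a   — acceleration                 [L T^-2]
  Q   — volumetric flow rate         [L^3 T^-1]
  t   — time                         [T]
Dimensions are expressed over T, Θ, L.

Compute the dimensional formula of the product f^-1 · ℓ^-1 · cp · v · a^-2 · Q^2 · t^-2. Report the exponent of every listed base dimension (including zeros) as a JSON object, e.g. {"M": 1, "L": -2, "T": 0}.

{"T": -2, "Θ": -1, "L": 6}

Exponent matrix [T,Θ,L] × [f,ℓ,cp,v,a,Q,t]:
  T: [-1  0 -2 -1 -2 -1  1]
  Θ: [ 0  0 -1  0  0  0  0]
  L: [ 0  1  2  1  1  3  0]
  [T]: (-1)·-1+(-1)·0+(1)·-2+(1)·-1+(-2)·-2+(2)·-1+(-2)·1 = -2
  [Θ]: (-1)·0+(-1)·0+(1)·-1+(1)·0+(-2)·0+(2)·0+(-2)·0 = -1
  [L]: (-1)·0+(-1)·1+(1)·2+(1)·1+(-2)·1+(2)·3+(-2)·0 = 6
⇒ T^-2 Θ^-1 L^6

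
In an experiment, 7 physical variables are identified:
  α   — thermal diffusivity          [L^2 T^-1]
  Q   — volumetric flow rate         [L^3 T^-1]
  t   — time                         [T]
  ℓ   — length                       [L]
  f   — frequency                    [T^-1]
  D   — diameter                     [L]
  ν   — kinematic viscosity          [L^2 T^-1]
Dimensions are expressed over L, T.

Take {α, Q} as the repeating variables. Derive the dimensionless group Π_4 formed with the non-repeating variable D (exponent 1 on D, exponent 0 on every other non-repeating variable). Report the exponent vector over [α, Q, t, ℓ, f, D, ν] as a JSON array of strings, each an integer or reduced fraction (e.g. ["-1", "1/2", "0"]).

Write exponents as rows L,T / cols α,Q,t,ℓ,f,D,ν:
  L: [ 2  3  0  1  0  1  2]
  T: [-1 -1  1  0 -1  0 -1]
RREF → pivots at {α,Q} ⇒ r = 2
Pivot set = {α,Q}, free = {t,ℓ,f,D,ν}
RREF:
  r0: [   1    0   -3   -1    3   -1    1]
  r1: [   0    1    2    1   -2    1    0]
Fix exponent of D at 1, t at 0, ℓ at 0, f at 0, ν at 0; solve each RREF row for its pivot's exponent:
  r0: exp(α) + (-1)·1 = 0 ⇒ exp(α) = 1
  r1: exp(Q) + (1)·1 = 0 ⇒ exp(Q) = -1
Π_4 = α · Q^-1 · D

["1", "-1", "0", "0", "0", "1", "0"]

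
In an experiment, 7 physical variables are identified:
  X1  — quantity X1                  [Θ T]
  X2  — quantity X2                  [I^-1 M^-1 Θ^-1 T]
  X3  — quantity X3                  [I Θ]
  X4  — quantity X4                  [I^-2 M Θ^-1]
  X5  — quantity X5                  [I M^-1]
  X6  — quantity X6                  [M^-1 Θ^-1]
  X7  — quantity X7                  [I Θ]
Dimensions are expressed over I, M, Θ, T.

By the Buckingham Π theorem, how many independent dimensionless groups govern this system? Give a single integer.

4

Dimensional matrix (I×M×Θ×T by X1×X2×X3×X4×X5×X6×X7):
  I: [ 0 -1  1 -2  1  0  1]
  M: [ 0 -1  0  1 -1 -1  0]
  Θ: [ 1 -1  1 -1  0 -1  1]
  T: [ 1  1  0  0  0  0  0]
RREF → pivots at {X1,X2,X3} ⇒ r = 3
n=7, r=3 ⇒ 4 dimensionless groups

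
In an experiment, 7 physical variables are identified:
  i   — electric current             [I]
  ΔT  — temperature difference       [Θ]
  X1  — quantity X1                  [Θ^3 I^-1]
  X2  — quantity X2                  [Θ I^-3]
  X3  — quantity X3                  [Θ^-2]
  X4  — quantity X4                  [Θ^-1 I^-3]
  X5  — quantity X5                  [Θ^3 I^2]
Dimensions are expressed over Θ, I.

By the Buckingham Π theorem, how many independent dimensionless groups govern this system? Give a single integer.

5

Write exponents as rows Θ,I / cols i,ΔT,X1,X2,X3,X4,X5:
  Θ: [ 0  1  3  1 -2 -1  3]
  I: [ 1  0 -1 -3  0 -3  2]
Row reduction gives pivot columns i,ΔT; rank = 2
7 vars − rank 2 = 5 Π groups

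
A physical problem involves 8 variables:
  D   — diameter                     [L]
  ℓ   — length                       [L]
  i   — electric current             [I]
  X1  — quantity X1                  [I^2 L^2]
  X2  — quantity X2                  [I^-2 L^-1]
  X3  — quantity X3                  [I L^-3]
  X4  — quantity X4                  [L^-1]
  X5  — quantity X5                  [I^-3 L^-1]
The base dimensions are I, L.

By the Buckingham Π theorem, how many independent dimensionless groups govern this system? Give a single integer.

6

Write exponents as rows I,L / cols D,ℓ,i,X1,X2,X3,X4,X5:
  I: [ 0  0  1  2 -2  1  0 -3]
  L: [ 1  1  0  2 -1 -3 -1 -1]
Row reduction gives pivot columns D,i; rank = 2
8 vars − rank 2 = 6 Π groups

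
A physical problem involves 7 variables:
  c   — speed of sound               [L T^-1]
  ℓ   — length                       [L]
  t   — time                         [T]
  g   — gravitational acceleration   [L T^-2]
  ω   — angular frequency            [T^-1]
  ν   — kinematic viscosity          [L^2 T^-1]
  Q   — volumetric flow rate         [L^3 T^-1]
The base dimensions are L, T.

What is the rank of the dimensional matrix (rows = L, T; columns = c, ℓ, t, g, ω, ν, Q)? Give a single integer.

2

Dimensional matrix (L×T by c×ℓ×t×g×ω×ν×Q):
  L: [ 1  1  0  1  0  2  3]
  T: [-1  0  1 -2 -1 -1 -1]
Echelon form has 2 nonzero rows (pivots: c,ℓ)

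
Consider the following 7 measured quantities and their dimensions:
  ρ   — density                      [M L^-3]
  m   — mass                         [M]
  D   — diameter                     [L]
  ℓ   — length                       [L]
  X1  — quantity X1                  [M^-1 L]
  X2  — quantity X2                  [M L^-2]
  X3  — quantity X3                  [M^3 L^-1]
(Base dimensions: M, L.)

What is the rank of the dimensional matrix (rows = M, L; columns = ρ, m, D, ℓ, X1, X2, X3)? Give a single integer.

Exponent matrix [M,L] × [ρ,m,D,ℓ,X1,X2,X3]:
  M: [ 1  1  0  0 -1  1  3]
  L: [-3  0  1  1  1 -2 -1]
Row reduction gives pivot columns ρ,m; rank = 2

2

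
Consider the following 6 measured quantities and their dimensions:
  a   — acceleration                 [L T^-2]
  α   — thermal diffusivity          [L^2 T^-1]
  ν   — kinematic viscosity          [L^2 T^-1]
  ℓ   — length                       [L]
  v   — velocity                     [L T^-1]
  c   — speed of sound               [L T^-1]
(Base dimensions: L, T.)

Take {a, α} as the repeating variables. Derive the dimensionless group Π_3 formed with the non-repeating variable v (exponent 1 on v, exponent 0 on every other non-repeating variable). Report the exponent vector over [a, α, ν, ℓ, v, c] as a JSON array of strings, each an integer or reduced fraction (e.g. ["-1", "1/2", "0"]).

Write exponents as rows L,T / cols a,α,ν,ℓ,v,c:
  L: [ 1  2  2  1  1  1]
  T: [-2 -1 -1  0 -1 -1]
Echelon form has 2 nonzero rows (pivots: a,α)
Repeat: a,α; free: ν,ℓ,v,c
RREF:
  r0: [   1    0    0 -1/3  1/3  1/3]
  r1: [   0    1    1  2/3  1/3  1/3]
Fix exponent of v at 1, ν at 0, ℓ at 0, c at 0; solve each RREF row for its pivot's exponent:
  r0: exp(a) + (1/3)·1 = 0 ⇒ exp(a) = -1/3
  r1: exp(α) + (1/3)·1 = 0 ⇒ exp(α) = -1/3
Π_3 = a^(-1/3) · α^(-1/3) · v

["-1/3", "-1/3", "0", "0", "1", "0"]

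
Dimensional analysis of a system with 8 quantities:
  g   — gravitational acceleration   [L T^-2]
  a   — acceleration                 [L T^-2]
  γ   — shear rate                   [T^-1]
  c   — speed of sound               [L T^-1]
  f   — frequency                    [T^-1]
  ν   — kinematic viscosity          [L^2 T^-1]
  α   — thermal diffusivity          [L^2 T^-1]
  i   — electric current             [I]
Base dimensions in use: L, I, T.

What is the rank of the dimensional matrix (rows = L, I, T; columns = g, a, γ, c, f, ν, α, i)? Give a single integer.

Exponent matrix [L,I,T] × [g,a,γ,c,f,ν,α,i]:
  L: [ 1  1  0  1  0  2  2  0]
  I: [ 0  0  0  0  0  0  0  1]
  T: [-2 -2 -1 -1 -1 -1 -1  0]
RREF → pivots at {g,γ,i} ⇒ r = 3

3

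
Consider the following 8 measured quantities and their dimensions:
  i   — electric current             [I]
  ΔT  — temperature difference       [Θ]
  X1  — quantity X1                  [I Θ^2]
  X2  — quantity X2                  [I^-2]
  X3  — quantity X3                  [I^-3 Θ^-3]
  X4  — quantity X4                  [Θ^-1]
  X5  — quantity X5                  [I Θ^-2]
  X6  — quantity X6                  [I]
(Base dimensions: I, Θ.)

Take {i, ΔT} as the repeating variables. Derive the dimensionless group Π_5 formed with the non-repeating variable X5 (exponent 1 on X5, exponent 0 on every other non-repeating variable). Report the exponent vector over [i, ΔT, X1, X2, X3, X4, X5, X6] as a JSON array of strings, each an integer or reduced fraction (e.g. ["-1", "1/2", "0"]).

["-1", "2", "0", "0", "0", "0", "1", "0"]

Dimensional matrix (I×Θ by i×ΔT×X1×X2×X3×X4×X5×X6):
  I: [ 1  0  1 -2 -3  0  1  1]
  Θ: [ 0  1  2  0 -3 -1 -2  0]
Echelon form has 2 nonzero rows (pivots: i,ΔT)
Pivot set = {i,ΔT}, free = {X1,X2,X3,X4,X5,X6}
RREF:
  r0: [   1    0    1   -2   -3    0    1    1]
  r1: [   0    1    2    0   -3   -1   -2    0]
Fix exponent of X5 at 1, X1 at 0, X2 at 0, X3 at 0, X4 at 0, X6 at 0; solve each RREF row for its pivot's exponent:
  r0: exp(i) + (1)·1 = 0 ⇒ exp(i) = -1
  r1: exp(ΔT) + (-2)·1 = 0 ⇒ exp(ΔT) = 2
Π_5 = i^-1 · ΔT^2 · X5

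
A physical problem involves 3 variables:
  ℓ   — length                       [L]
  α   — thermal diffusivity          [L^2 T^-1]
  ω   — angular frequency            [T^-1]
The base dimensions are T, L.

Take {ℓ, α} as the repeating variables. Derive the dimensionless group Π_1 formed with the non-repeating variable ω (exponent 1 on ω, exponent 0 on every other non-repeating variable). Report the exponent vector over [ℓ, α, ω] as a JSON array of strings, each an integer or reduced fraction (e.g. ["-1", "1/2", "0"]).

["2", "-1", "1"]

Dimensional matrix (T×L by ℓ×α×ω):
  T: [ 0 -1 -1]
  L: [ 1  2  0]
Echelon form has 2 nonzero rows (pivots: ℓ,α)
Pivot set = {ℓ,α}, free = {ω}
RREF:
  r0: [   1    0   -2]
  r1: [   0    1    1]
Fix exponent of ω at 1; solve each RREF row for its pivot's exponent:
  r0: exp(ℓ) + (-2)·1 = 0 ⇒ exp(ℓ) = 2
  r1: exp(α) + (1)·1 = 0 ⇒ exp(α) = -1
Π_1 = ℓ^2 · α^-1 · ω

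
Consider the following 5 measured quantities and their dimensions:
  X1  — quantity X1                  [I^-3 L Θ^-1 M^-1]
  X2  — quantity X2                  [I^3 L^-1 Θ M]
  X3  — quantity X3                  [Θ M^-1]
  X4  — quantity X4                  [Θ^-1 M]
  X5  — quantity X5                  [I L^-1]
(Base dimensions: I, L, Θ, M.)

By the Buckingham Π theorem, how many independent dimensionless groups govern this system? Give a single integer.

2

Dimensional matrix (I×L×Θ×M by X1×X2×X3×X4×X5):
  I: [-3  3  0  0  1]
  L: [ 1 -1  0  0 -1]
  Θ: [-1  1  1 -1  0]
  M: [-1  1 -1  1  0]
RREF → pivots at {X1,X3,X5} ⇒ r = 3
n=5, r=3 ⇒ 2 dimensionless groups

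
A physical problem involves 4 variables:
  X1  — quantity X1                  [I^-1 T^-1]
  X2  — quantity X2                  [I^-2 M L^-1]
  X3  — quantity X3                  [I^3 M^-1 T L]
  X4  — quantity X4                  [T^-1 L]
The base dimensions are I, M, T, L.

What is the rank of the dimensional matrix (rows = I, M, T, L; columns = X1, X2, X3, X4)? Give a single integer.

3

Exponent matrix [I,M,T,L] × [X1,X2,X3,X4]:
  I: [-1 -2  3  0]
  M: [ 0  1 -1  0]
  T: [-1  0  1 -1]
  L: [ 0 -1  1  1]
Row reduction gives pivot columns X1,X2,X4; rank = 3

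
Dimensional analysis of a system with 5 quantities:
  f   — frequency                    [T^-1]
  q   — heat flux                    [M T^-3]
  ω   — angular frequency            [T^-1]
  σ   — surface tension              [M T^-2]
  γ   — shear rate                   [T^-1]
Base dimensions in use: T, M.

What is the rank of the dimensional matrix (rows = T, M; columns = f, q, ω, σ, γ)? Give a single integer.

2

Exponent matrix [T,M] × [f,q,ω,σ,γ]:
  T: [-1 -3 -1 -2 -1]
  M: [ 0  1  0  1  0]
RREF → pivots at {f,q} ⇒ r = 2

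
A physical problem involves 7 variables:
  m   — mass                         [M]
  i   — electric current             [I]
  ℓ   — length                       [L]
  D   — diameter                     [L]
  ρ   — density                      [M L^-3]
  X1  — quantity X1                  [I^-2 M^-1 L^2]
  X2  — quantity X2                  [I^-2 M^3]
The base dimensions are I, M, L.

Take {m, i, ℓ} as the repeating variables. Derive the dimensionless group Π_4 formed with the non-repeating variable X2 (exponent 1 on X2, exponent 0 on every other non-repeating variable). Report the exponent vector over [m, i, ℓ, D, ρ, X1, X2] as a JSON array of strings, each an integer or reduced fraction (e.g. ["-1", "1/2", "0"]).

["-3", "2", "0", "0", "0", "0", "1"]

Write exponents as rows I,M,L / cols m,i,ℓ,D,ρ,X1,X2:
  I: [ 0  1  0  0  0 -2 -2]
  M: [ 1  0  0  0  1 -1  3]
  L: [ 0  0  1  1 -3  2  0]
Echelon form has 3 nonzero rows (pivots: m,i,ℓ)
Repeat: m,i,ℓ; free: D,ρ,X1,X2
RREF:
  r0: [   1    0    0    0    1   -1    3]
  r1: [   0    1    0    0    0   -2   -2]
  r2: [   0    0    1    1   -3    2    0]
Fix exponent of X2 at 1, D at 0, ρ at 0, X1 at 0; solve each RREF row for its pivot's exponent:
  r0: exp(m) + (3)·1 = 0 ⇒ exp(m) = -3
  r1: exp(i) + (-2)·1 = 0 ⇒ exp(i) = 2
  r2: exp(ℓ) + (0)·1 = 0 ⇒ exp(ℓ) = 0
Π_4 = m^-3 · i^2 · X2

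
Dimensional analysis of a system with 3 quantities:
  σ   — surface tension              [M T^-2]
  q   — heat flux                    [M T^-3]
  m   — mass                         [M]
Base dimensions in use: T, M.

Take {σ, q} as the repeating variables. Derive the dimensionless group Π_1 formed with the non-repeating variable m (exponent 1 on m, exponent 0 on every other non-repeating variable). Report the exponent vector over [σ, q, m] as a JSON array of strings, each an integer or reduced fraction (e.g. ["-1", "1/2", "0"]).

["-3", "2", "1"]

Dimensional matrix (T×M by σ×q×m):
  T: [-2 -3  0]
  M: [ 1  1  1]
Row reduction gives pivot columns σ,q; rank = 2
Repeat: σ,q; free: m
RREF:
  r0: [   1    0    3]
  r1: [   0    1   -2]
Fix exponent of m at 1; solve each RREF row for its pivot's exponent:
  r0: exp(σ) + (3)·1 = 0 ⇒ exp(σ) = -3
  r1: exp(q) + (-2)·1 = 0 ⇒ exp(q) = 2
Π_1 = σ^-3 · q^2 · m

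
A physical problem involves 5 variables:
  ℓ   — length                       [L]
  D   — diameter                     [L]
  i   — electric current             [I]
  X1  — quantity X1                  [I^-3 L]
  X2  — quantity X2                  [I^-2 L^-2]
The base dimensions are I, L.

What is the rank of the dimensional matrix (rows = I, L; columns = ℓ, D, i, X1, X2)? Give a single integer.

2

Dimensional matrix (I×L by ℓ×D×i×X1×X2):
  I: [ 0  0  1 -3 -2]
  L: [ 1  1  0  1 -2]
Row reduction gives pivot columns ℓ,i; rank = 2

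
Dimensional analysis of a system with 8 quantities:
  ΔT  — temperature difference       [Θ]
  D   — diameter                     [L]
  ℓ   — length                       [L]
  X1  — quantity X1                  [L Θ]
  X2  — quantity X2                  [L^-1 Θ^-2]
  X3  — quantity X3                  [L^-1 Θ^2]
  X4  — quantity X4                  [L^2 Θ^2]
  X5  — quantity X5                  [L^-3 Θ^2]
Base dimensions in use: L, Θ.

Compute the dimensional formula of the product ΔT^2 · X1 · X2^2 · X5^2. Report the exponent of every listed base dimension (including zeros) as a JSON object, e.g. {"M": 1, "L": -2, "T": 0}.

{"L": -7, "Θ": 3}

Exponent matrix [L,Θ] × [ΔT,D,ℓ,X1,X2,X3,X4,X5]:
  L: [ 0  1  1  1 -1 -1  2 -3]
  Θ: [ 1  0  0  1 -2  2  2  2]
  [L]: (2)·0+(1)·1+(2)·-1+(2)·-3 = -7
  [Θ]: (2)·1+(1)·1+(2)·-2+(2)·2 = 3
⇒ L^-7 Θ^3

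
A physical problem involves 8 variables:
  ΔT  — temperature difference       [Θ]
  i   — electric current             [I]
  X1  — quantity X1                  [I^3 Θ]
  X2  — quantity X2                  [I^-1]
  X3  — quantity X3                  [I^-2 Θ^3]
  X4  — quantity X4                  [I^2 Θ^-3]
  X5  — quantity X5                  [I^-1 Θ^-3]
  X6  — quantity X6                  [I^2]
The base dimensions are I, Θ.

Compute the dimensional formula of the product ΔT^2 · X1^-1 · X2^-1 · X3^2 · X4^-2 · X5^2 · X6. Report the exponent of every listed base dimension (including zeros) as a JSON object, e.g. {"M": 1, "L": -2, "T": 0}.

{"I": -10, "Θ": 7}

Dimensional matrix (I×Θ by ΔT×i×X1×X2×X3×X4×X5×X6):
  I: [ 0  1  3 -1 -2  2 -1  2]
  Θ: [ 1  0  1  0  3 -3 -3  0]
  [I]: (2)·0+(-1)·3+(-1)·-1+(2)·-2+(-2)·2+(2)·-1+(1)·2 = -10
  [Θ]: (2)·1+(-1)·1+(-1)·0+(2)·3+(-2)·-3+(2)·-3+(1)·0 = 7
⇒ I^-10 Θ^7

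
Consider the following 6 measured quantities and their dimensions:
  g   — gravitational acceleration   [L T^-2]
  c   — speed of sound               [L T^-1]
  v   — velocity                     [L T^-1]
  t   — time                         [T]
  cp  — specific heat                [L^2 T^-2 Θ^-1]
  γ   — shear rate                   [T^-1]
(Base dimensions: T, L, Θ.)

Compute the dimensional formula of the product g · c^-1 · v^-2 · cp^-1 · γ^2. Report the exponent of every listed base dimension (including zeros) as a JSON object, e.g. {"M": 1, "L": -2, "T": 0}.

Exponent matrix [T,L,Θ] × [g,c,v,t,cp,γ]:
  T: [-2 -1 -1  1 -2 -1]
  L: [ 1  1  1  0  2  0]
  Θ: [ 0  0  0  0 -1  0]
  [T]: (1)·-2+(-1)·-1+(-2)·-1+(-1)·-2+(2)·-1 = 1
  [L]: (1)·1+(-1)·1+(-2)·1+(-1)·2+(2)·0 = -4
  [Θ]: (1)·0+(-1)·0+(-2)·0+(-1)·-1+(2)·0 = 1
⇒ T L^-4 Θ

{"T": 1, "L": -4, "Θ": 1}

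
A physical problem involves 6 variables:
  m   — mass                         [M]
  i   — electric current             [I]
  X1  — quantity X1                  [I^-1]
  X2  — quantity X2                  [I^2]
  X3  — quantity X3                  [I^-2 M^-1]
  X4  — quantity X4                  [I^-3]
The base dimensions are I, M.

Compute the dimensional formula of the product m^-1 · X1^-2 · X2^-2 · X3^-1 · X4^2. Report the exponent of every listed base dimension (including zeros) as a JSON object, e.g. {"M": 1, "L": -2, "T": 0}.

{"I": -6, "M": 0}

Write exponents as rows I,M / cols m,i,X1,X2,X3,X4:
  I: [ 0  1 -1  2 -2 -3]
  M: [ 1  0  0  0 -1  0]
  [I]: (-1)·0+(-2)·-1+(-2)·2+(-1)·-2+(2)·-3 = -6
  [M]: (-1)·1+(-2)·0+(-2)·0+(-1)·-1+(2)·0 = 0
⇒ I^-6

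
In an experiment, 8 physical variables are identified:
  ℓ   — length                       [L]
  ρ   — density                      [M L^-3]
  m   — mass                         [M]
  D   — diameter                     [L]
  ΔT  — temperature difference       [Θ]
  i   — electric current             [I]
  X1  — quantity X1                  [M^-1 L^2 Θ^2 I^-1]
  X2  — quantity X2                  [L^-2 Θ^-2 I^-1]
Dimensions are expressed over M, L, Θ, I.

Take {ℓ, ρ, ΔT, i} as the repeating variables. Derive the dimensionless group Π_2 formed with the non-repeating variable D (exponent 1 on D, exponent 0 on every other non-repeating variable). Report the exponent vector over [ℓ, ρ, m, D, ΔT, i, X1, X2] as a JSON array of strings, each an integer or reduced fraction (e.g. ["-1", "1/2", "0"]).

["-1", "0", "0", "1", "0", "0", "0", "0"]

Write exponents as rows M,L,Θ,I / cols ℓ,ρ,m,D,ΔT,i,X1,X2:
  M: [ 0  1  1  0  0  0 -1  0]
  L: [ 1 -3  0  1  0  0  2 -2]
  Θ: [ 0  0  0  0  1  0  2 -2]
  I: [ 0  0  0  0  0  1 -1 -1]
RREF → pivots at {ℓ,ρ,ΔT,i} ⇒ r = 4
Pivot set = {ℓ,ρ,ΔT,i}, free = {m,D,X1,X2}
RREF:
  r0: [   1    0    3    1    0    0   -1   -2]
  r1: [   0    1    1    0    0    0   -1    0]
  r2: [   0    0    0    0    1    0    2   -2]
  r3: [   0    0    0    0    0    1   -1   -1]
Fix exponent of D at 1, m at 0, X1 at 0, X2 at 0; solve each RREF row for its pivot's exponent:
  r0: exp(ℓ) + (1)·1 = 0 ⇒ exp(ℓ) = -1
  r1: exp(ρ) + (0)·1 = 0 ⇒ exp(ρ) = 0
  r2: exp(ΔT) + (0)·1 = 0 ⇒ exp(ΔT) = 0
  r3: exp(i) + (0)·1 = 0 ⇒ exp(i) = 0
Π_2 = ℓ^-1 · D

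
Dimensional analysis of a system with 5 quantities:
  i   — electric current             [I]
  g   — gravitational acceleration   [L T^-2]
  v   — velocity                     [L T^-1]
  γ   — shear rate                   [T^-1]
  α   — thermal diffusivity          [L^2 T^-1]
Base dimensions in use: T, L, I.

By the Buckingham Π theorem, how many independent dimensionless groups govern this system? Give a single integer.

2

Dimensional matrix (T×L×I by i×g×v×γ×α):
  T: [ 0 -2 -1 -1 -1]
  L: [ 0  1  1  0  2]
  I: [ 1  0  0  0  0]
RREF → pivots at {i,g,v} ⇒ r = 3
Π count = n − r = 5 − 3 = 2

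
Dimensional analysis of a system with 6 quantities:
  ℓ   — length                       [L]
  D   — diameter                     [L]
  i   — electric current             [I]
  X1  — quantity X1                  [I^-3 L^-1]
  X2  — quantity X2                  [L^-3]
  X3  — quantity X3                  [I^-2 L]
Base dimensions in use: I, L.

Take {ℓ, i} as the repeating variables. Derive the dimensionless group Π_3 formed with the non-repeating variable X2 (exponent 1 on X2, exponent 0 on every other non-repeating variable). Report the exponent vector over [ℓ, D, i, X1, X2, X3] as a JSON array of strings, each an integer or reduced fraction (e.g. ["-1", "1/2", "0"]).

Dimensional matrix (I×L by ℓ×D×i×X1×X2×X3):
  I: [ 0  0  1 -3  0 -2]
  L: [ 1  1  0 -1 -3  1]
Row reduction gives pivot columns ℓ,i; rank = 2
Pivot set = {ℓ,i}, free = {D,X1,X2,X3}
RREF:
  r0: [   1    1    0   -1   -3    1]
  r1: [   0    0    1   -3    0   -2]
Fix exponent of X2 at 1, D at 0, X1 at 0, X3 at 0; solve each RREF row for its pivot's exponent:
  r0: exp(ℓ) + (-3)·1 = 0 ⇒ exp(ℓ) = 3
  r1: exp(i) + (0)·1 = 0 ⇒ exp(i) = 0
Π_3 = ℓ^3 · X2

["3", "0", "0", "0", "1", "0"]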